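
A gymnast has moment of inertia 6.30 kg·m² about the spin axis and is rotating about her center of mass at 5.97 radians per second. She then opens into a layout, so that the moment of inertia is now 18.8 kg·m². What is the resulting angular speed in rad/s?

ω₂ ≈ 2.00 rad/s

With no external torque about the axis, L is conserved: I₁ω₁ = I₂ω₂.
ω₂ = I₁ω₁ / I₂ = (6.300)(5.97 rad/s) / (18.80) = 2.001 rad/s.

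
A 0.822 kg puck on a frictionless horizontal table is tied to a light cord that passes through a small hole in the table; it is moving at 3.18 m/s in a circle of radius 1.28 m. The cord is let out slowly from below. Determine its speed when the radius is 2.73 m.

v₂ ≈ 1.49 m/s

Central (radial) force ⇒ zero torque about the center ⇒ m v r is constant.
v₂ = v₁ r₁ / r₂ = (3.18)(1.28) / (2.73) = 1.491 m/s.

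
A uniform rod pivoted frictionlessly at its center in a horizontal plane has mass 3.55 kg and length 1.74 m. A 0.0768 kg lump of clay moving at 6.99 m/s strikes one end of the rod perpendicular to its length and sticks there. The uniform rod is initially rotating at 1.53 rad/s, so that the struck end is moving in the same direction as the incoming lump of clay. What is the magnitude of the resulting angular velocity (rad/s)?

The axle reaction passes through the pivot and exerts no torque about it; angular momentum about the pivot is conserved through the impact.
I_p = (1/12)(3.55)(1.74)² = 0.8957 kg·m². Taking the sense of the lump of clay's angular momentum as positive, L_{lump} = m v R = (0.0768)(6.99)(1.74/2) = 0.4670 kg·m²/s.
L_i = +I_p ω_p + m v R = +(0.8957)(1.53) + 0.4670 = 1.837 kg·m²/s.
After sticking, I_f = I_p + m R² = 0.8957 + (0.0768)(1.74/2)² = 0.9538 kg·m².
ω_f = L_i / I_f = 1.837 / 0.9538 = 1.926 rad/s.

|ω_f| ≈ 1.93 rad/s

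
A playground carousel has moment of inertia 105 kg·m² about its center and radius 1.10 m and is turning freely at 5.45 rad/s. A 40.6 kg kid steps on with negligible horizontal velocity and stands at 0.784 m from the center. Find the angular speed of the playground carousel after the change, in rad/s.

ω_f ≈ 4.40 rad/s

The added mass arrives with no angular momentum about the center, and any external torque about the center is negligible, so the system's angular momentum is conserved.
Added inertia Σmr² = (40.6)(0.784)² = 24.96 kg·m²; I_f = 105.0 + 24.96 = 130.0 kg·m².
ω_f = I_p ω_i / I_f = (105.0)(5.45) / 130.0 = 4.403 rad/s.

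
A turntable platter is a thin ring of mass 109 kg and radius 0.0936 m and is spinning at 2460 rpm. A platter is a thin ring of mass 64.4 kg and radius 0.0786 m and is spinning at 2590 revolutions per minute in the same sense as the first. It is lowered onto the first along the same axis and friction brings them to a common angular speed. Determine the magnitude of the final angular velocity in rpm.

No external torque acts about the common axis, so total angular momentum is conserved.
Moments of inertia: I_A = (109)(0.0936)² = 0.9549 kg·m²; I_B = (64.4)(0.0786)² = 0.3979 kg·m².
Taking A's sense as positive: L = (0.9549)(2460) + (0.3979)(2590) = 3380 kg·m²·rpm.
Combined I = 0.9549 + 0.3979 = 1.353 kg·m².
ω_f = L / I = 3380 / 1.353 = 2498 rpm.

|ω_f| ≈ 2500 rpm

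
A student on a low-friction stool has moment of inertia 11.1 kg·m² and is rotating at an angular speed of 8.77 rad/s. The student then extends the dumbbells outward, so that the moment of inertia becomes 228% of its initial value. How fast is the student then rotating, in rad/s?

ω₂ ≈ 3.85 rad/s

No external torque acts about the spin axis, so angular momentum is conserved.
I₂ = 2.28 × 11.1 = 25.31 kg·m².
ω₂ = I₁ω₁ / I₂ = (11.10)(8.77 rad/s) / (25.31) = 3.846 rad/s.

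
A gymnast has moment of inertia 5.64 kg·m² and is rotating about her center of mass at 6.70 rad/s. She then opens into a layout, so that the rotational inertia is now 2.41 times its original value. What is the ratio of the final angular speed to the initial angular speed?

ω₂/ω₁ ≈ 0.415

Angular momentum about the spin axis is conserved since the torque about it is zero.
I₂ = 2.41 × 5.64 = 13.59 kg·m².
ω₂/ω₁ = I₁/I₂ = 5.640 / 13.59 = 0.4149.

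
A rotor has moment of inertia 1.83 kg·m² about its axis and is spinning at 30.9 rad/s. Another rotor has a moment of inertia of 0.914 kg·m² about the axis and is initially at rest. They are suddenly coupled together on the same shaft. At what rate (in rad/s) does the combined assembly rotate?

|ω_f| ≈ 20.6 rad/s

The coupling torques are internal; angular momentum about the shared axis is conserved.
Taking A's sense as positive: L = (1.830)(30.9) = 56.55 kg·m²·rad/s.
Combined I = 1.830 + 0.9140 = 2.744 kg·m².
ω_f = L / I = 56.55 / 2.744 = 20.61 rad/s.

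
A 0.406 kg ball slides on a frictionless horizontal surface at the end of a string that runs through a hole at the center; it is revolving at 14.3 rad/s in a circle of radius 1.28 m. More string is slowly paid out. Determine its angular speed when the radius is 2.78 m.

ω₂ ≈ 3.03 rad/s

No torque about the axis ⇒ m r₁² ω₁ = m r₂² ω₂.
ω₂ = ω₁ (r₁/r₂)² = (14.3)(1.28/2.78)² = 3.032 rad/s.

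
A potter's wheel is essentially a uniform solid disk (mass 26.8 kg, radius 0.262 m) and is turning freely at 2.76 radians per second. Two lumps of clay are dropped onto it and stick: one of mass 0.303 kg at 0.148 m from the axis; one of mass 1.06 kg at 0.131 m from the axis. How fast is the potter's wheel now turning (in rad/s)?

ω_f ≈ 2.69 rad/s

No external torque acts about the axis; L_before = L_after.
I_p = ½(26.8)(0.262)² = 0.9198 kg·m².
Added inertia Σmr² = (0.303)(0.148)² + (1.06)(0.131)² = 0.02483 kg·m²; I_f = 0.9198 + 0.02483 = 0.9447 kg·m².
ω_f = I_p ω_i / I_f = (0.9198)(2.76) / 0.9447 = 2.687 rad/s.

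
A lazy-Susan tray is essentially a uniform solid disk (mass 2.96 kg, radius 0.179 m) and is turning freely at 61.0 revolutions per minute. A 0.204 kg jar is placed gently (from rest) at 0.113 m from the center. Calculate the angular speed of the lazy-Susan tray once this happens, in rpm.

No external torque acts about the center; L_before = L_after.
I_p = ½(2.96)(0.179)² = 0.04742 kg·m².
Added inertia Σmr² = (0.204)(0.113)² = 0.002605 kg·m²; I_f = 0.04742 + 0.002605 = 0.05003 kg·m².
ω_f = I_p ω_i / I_f = (0.04742)(61.0) / 0.05003 = 57.82 rpm.

ω_f ≈ 57.8 rpm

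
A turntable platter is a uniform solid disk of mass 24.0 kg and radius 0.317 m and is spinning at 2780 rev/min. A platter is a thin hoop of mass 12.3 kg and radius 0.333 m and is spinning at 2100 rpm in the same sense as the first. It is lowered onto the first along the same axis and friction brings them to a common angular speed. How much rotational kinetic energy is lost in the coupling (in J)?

ΔKE lost ≈ 1620 J

The coupling torques are internal; angular momentum about the shared axis is conserved.
Moments of inertia: I_A = ½(24.0)(0.317)² = 1.206 kg·m²; I_B = (12.3)(0.333)² = 1.364 kg·m².
Taking A's sense as positive: L = (1.206)(2780) + (1.364)(2100) = 6217 kg·m²·rpm.
Combined I = 1.206 + 1.364 = 2.570 kg·m².
ω_f = L / I = 6217 / 2.570 = 2419 rpm.
KE_i = ½ΣIω² = 84080 J; KE_f = ½(2.570)(253.3)² = 82460 J.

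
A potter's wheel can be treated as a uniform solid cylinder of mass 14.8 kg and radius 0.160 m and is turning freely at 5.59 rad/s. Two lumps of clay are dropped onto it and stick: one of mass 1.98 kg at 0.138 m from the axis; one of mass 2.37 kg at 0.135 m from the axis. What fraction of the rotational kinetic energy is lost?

fraction ≈ 0.299

No external torque acts about the axis; L_before = L_after.
I_p = ½(14.8)(0.160)² = 0.1894 kg·m².
Added inertia Σmr² = (1.98)(0.138)² + (2.37)(0.135)² = 0.08090 kg·m²; I_f = 0.1894 + 0.08090 = 0.2703 kg·m².
ω_f = I_p ω_i / I_f = (0.1894)(5.59) / 0.2703 = 3.917 rad/s.
KE_i = ½(0.1894)(5.590 rad/s)² = 2.960 J; KE_f = ½(0.2703)(3.917)² = 2.074 J.
Fraction lost = 0.2993.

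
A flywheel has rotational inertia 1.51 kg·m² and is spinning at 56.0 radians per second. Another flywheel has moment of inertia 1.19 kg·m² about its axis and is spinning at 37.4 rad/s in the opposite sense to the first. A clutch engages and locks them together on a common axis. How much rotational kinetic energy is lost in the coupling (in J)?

The coupling torques are internal; angular momentum about the shared axis is conserved.
Taking A's sense as positive: L = (1.510)(56.0) − (1.190)(37.4) = 40.05 kg·m²·rad/s.
Combined I = 1.510 + 1.190 = 2.700 kg·m².
ω_f = L / I = 40.05 / 2.700 = 14.83 rad/s.
KE_i = ½ΣIω² = 3200 J; KE_f = ½(2.700)(14.83)² = 297.1 J.

ΔKE lost ≈ 2900 J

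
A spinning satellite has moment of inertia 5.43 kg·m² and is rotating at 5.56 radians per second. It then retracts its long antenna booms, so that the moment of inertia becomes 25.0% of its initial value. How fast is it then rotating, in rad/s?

ω₂ ≈ 22.2 rad/s

With no external torque about the axis, L is conserved: I₁ω₁ = I₂ω₂.
I₂ = 0.250 × 5.43 = 1.357 kg·m².
ω₂ = I₁ω₁ / I₂ = (5.430)(5.56 rad/s) / (1.357) = 22.24 rad/s.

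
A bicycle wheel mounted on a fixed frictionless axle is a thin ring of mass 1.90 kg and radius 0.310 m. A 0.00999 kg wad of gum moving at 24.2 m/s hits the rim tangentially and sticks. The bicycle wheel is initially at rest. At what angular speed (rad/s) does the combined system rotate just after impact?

|ω_f| ≈ 0.408 rad/s

About the axle the impulsive forces during the collision are internal, so angular momentum about that axis is conserved.
I_p = (1.90)(0.310)² = 0.1826 kg·m². Taking the sense of the wad of gum's angular momentum as positive, L_{wad} = m v R = (0.00999)(24.2)(0.310) = 0.07494 kg·m²/s.
L_i = 0 + 0.07494 = 0.07494 kg·m²/s.
After sticking, I_f = I_p + m R² = 0.1826 + (0.00999)(0.310)² = 0.1836 kg·m².
ω_f = L_i / I_f = 0.07494 / 0.1836 = 0.4083 rad/s.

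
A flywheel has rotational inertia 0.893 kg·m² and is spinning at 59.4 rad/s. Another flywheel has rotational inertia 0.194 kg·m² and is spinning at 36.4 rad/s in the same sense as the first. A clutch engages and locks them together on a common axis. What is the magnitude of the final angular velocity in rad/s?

|ω_f| ≈ 55.3 rad/s

The coupling torques are internal; angular momentum about the shared axis is conserved.
Taking A's sense as positive: L = (0.8930)(59.4) + (0.1940)(36.4) = 60.11 kg·m²·rad/s.
Combined I = 0.8930 + 0.1940 = 1.087 kg·m².
ω_f = L / I = 60.11 / 1.087 = 55.30 rad/s.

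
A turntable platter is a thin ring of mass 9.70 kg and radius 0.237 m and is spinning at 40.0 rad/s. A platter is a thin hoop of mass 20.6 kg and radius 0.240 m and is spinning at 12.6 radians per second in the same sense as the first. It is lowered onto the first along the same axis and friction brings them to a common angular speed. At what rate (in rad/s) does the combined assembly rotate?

|ω_f| ≈ 21.2 rad/s

No external torque acts about the common axis, so total angular momentum is conserved.
Moments of inertia: I_A = (9.70)(0.237)² = 0.5448 kg·m²; I_B = (20.6)(0.240)² = 1.187 kg·m².
Taking A's sense as positive: L = (0.5448)(40.0) + (1.187)(12.6) = 36.74 kg·m²·rad/s.
Combined I = 0.5448 + 1.187 = 1.731 kg·m².
ω_f = L / I = 36.74 / 1.731 = 21.22 rad/s.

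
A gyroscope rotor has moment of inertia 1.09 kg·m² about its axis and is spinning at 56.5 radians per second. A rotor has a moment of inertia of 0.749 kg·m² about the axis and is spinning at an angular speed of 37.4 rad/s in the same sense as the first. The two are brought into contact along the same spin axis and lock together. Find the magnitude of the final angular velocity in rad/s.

|ω_f| ≈ 48.7 rad/s

No external torque acts about the common axis, so total angular momentum is conserved.
Taking A's sense as positive: L = (1.090)(56.5) + (0.7490)(37.4) = 89.60 kg·m²·rad/s.
Combined I = 1.090 + 0.7490 = 1.839 kg·m².
ω_f = L / I = 89.60 / 1.839 = 48.72 rad/s.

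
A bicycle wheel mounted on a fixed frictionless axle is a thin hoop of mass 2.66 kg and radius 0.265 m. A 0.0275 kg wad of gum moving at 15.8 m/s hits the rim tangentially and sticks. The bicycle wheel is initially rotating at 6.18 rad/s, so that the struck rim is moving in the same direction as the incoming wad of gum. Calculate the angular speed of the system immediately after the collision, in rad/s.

The axle reaction passes through the axle and exerts no torque about it; angular momentum about the axle is conserved through the impact.
I_p = (2.66)(0.265)² = 0.1868 kg·m². Taking the sense of the wad of gum's angular momentum as positive, L_{wad} = m v R = (0.0275)(15.8)(0.265) = 0.1151 kg·m²/s.
L_i = +I_p ω_p + m v R = +(0.1868)(6.18) + 0.1151 = 1.270 kg·m²/s.
After sticking, I_f = I_p + m R² = 0.1868 + (0.0275)(0.265)² = 0.1887 kg·m².
ω_f = L_i / I_f = 1.270 / 0.1887 = 6.727 rad/s.

|ω_f| ≈ 6.73 rad/s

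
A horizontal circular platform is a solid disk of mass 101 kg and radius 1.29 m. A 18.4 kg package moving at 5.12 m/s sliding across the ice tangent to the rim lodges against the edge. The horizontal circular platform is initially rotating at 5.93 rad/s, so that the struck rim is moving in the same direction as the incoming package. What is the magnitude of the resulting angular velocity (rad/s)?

About the central axle the impulsive forces during the collision are internal, so angular momentum about that axis is conserved.
I_p = ½(101)(1.29)² = 84.04 kg·m². Taking the sense of the package's angular momentum as positive, L_{package} = m v R = (18.4)(5.12)(1.29) = 121.5 kg·m²/s.
L_i = +I_p ω_p + m v R = +(84.04)(5.93) + 121.5 = 619.9 kg·m²/s.
After sticking, I_f = I_p + m R² = 84.04 + (18.4)(1.29)² = 114.7 kg·m².
ω_f = L_i / I_f = 619.9 / 114.7 = 5.406 rad/s.

|ω_f| ≈ 5.41 rad/s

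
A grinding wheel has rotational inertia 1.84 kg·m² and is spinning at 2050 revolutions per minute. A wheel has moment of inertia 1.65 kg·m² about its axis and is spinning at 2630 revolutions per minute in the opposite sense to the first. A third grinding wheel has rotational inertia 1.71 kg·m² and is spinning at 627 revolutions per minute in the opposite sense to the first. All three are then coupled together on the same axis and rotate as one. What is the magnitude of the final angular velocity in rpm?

The coupling torques are internal; angular momentum about the shared axis is conserved.
Taking A's sense as positive: L = (1.840)(2050) − (1.650)(2630) − (1.710)(627) = -1640 kg·m²·rpm.
Combined I = 1.840 + 1.650 + 1.710 = 5.200 kg·m².
ω_f = L / I = -1640 / 5.200 = -315.3 rpm.

|ω_f| ≈ 315 rpm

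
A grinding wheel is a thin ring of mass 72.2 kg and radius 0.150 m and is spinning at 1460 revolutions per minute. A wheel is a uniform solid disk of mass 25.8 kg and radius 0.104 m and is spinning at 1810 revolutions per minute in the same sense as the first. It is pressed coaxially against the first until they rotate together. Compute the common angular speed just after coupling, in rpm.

|ω_f| ≈ 1490 rpm

The coupling torques are internal; angular momentum about the shared axis is conserved.
Moments of inertia: I_A = (72.2)(0.150)² = 1.625 kg·m²; I_B = ½(25.8)(0.104)² = 0.1395 kg·m².
Taking A's sense as positive: L = (1.625)(1460) + (0.1395)(1810) = 2624 kg·m²·rpm.
Combined I = 1.625 + 0.1395 = 1.764 kg·m².
ω_f = L / I = 2624 / 1.764 = 1488 rpm.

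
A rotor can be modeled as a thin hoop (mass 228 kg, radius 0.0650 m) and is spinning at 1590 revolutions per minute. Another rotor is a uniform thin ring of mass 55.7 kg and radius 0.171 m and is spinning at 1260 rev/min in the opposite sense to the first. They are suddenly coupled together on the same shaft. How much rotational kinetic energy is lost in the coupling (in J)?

The coupling torques are internal; angular momentum about the shared axis is conserved.
Moments of inertia: I_A = (228)(0.0650)² = 0.9633 kg·m²; I_B = (55.7)(0.171)² = 1.629 kg·m².
Taking A's sense as positive: L = (0.9633)(1590) − (1.629)(1260) = -520.5 kg·m²·rpm.
Combined I = 0.9633 + 1.629 = 2.592 kg·m².
ω_f = L / I = -520.5 / 2.592 = -200.8 rpm.
KE_i = ½ΣIω² = 27530 J; KE_f = ½(2.592)(21.03)² = 573.2 J.

ΔKE lost ≈ 27000 J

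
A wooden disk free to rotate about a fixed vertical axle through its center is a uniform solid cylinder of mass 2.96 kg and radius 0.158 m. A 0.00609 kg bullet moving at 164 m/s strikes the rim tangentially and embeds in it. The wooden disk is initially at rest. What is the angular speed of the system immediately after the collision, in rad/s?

|ω_f| ≈ 4.25 rad/s

About the axle the impulsive forces during the collision are internal, so angular momentum about that axis is conserved.
I_p = ½(2.96)(0.158)² = 0.03695 kg·m². Taking the sense of the bullet's angular momentum as positive, L_{bullet} = m v R = (0.00609)(164)(0.158) = 0.1578 kg·m²/s.
L_i = 0 + 0.1578 = 0.1578 kg·m²/s.
After sticking, I_f = I_p + m R² = 0.03695 + (0.00609)(0.158)² = 0.03710 kg·m².
ω_f = L_i / I_f = 0.1578 / 0.03710 = 4.254 rad/s.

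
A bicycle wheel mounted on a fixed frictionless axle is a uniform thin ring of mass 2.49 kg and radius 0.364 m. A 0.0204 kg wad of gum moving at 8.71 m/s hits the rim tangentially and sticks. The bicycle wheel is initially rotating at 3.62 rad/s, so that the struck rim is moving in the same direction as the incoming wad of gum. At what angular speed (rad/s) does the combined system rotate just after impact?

|ω_f| ≈ 3.79 rad/s

About the axle the impulsive forces during the collision are internal, so angular momentum about that axis is conserved.
I_p = (2.49)(0.364)² = 0.3299 kg·m². Taking the sense of the wad of gum's angular momentum as positive, L_{wad} = m v R = (0.0204)(8.71)(0.364) = 0.06468 kg·m²/s.
L_i = +I_p ω_p + m v R = +(0.3299)(3.62) + 0.06468 = 1.259 kg·m²/s.
After sticking, I_f = I_p + m R² = 0.3299 + (0.0204)(0.364)² = 0.3326 kg·m².
ω_f = L_i / I_f = 1.259 / 0.3326 = 3.785 rad/s.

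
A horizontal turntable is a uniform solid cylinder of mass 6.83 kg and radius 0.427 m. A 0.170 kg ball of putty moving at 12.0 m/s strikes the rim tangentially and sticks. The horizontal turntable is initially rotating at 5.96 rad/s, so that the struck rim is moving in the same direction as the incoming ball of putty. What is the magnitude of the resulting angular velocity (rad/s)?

|ω_f| ≈ 7.01 rad/s

About the axle the impulsive forces during the collision are internal, so angular momentum about that axis is conserved.
I_p = ½(6.83)(0.427)² = 0.6227 kg·m². Taking the sense of the ball of putty's angular momentum as positive, L_{ball} = m v R = (0.170)(12.0)(0.427) = 0.8711 kg·m²/s.
L_i = +I_p ω_p + m v R = +(0.6227)(5.96) + 0.8711 = 4.582 kg·m²/s.
After sticking, I_f = I_p + m R² = 0.6227 + (0.170)(0.427)² = 0.6536 kg·m².
ω_f = L_i / I_f = 4.582 / 0.6536 = 7.010 rad/s.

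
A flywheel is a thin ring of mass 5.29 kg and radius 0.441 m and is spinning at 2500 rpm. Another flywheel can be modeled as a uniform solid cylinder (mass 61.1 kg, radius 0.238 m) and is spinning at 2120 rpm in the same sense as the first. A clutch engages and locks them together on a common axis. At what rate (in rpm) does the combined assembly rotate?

The coupling torques are internal; angular momentum about the shared axis is conserved.
Moments of inertia: I_A = (5.29)(0.441)² = 1.029 kg·m²; I_B = ½(61.1)(0.238)² = 1.730 kg·m².
Taking A's sense as positive: L = (1.029)(2500) + (1.730)(2120) = 6241 kg·m²·rpm.
Combined I = 1.029 + 1.730 = 2.759 kg·m².
ω_f = L / I = 6241 / 2.759 = 2262 rpm.

|ω_f| ≈ 2260 rpm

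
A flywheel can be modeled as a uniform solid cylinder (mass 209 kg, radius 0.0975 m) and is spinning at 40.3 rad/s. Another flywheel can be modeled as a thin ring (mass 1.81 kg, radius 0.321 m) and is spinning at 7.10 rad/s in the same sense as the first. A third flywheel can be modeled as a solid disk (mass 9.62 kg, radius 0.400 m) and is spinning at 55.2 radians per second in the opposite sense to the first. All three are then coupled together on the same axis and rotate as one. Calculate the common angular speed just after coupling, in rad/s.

The coupling torques are internal; angular momentum about the shared axis is conserved.
Moments of inertia: I_A = ½(209)(0.0975)² = 0.9934 kg·m²; I_B = (1.81)(0.321)² = 0.1865 kg·m²; I_C = ½(9.62)(0.400)² = 0.7696 kg·m².
Taking A's sense as positive: L = (0.9934)(40.3) + (0.1865)(7.10) − (0.7696)(55.2) = -1.124 kg·m²·rad/s.
Combined I = 0.9934 + 0.1865 + 0.7696 = 1.950 kg·m².
ω_f = L / I = -1.124 / 1.950 = -0.5763 rad/s.

|ω_f| ≈ 0.576 rad/s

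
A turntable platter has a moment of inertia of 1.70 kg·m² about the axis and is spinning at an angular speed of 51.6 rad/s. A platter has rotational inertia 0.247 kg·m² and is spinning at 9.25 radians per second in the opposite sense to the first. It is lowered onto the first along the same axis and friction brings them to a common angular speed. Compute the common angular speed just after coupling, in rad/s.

|ω_f| ≈ 43.9 rad/s

The coupling torques are internal; angular momentum about the shared axis is conserved.
Taking A's sense as positive: L = (1.700)(51.6) − (0.2470)(9.25) = 85.44 kg·m²·rad/s.
Combined I = 1.700 + 0.2470 = 1.947 kg·m².
ω_f = L / I = 85.44 / 1.947 = 43.88 rad/s.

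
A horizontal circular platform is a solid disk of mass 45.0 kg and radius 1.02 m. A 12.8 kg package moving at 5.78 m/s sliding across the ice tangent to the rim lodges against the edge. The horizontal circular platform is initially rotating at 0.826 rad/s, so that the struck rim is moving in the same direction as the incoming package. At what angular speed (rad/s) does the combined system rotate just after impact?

About the central axle the impulsive forces during the collision are internal, so angular momentum about that axis is conserved.
I_p = ½(45.0)(1.02)² = 23.41 kg·m². Taking the sense of the package's angular momentum as positive, L_{package} = m v R = (12.8)(5.78)(1.02) = 75.46 kg·m²/s.
L_i = +I_p ω_p + m v R = +(23.41)(0.826) + 75.46 = 94.80 kg·m²/s.
After sticking, I_f = I_p + m R² = 23.41 + (12.8)(1.02)² = 36.73 kg·m².
ω_f = L_i / I_f = 94.80 / 36.73 = 2.581 rad/s.

|ω_f| ≈ 2.58 rad/s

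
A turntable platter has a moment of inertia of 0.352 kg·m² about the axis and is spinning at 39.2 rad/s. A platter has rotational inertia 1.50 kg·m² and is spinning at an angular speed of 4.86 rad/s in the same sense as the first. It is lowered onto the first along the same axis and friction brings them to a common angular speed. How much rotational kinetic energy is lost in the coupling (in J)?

ΔKE lost ≈ 168 J

The coupling torques are internal; angular momentum about the shared axis is conserved.
Taking A's sense as positive: L = (0.3520)(39.2) + (1.500)(4.86) = 21.09 kg·m²·rad/s.
Combined I = 0.3520 + 1.500 = 1.852 kg·m².
ω_f = L / I = 21.09 / 1.852 = 11.39 rad/s.
KE_i = ½ΣIω² = 288.2 J; KE_f = ½(1.852)(11.39)² = 120.1 J.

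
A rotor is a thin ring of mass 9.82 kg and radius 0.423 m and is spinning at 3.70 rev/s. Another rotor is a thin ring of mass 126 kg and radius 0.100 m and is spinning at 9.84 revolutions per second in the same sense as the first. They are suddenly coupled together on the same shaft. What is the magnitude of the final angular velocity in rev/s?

|ω_f| ≈ 6.26 rev/s

The coupling torques are internal; angular momentum about the shared axis is conserved.
Moments of inertia: I_A = (9.82)(0.423)² = 1.757 kg·m²; I_B = (126)(0.100)² = 1.260 kg·m².
Taking A's sense as positive: L = (1.757)(3.70) + (1.260)(9.84) = 18.90 kg·m²·rev/s.
Combined I = 1.757 + 1.260 = 3.017 kg·m².
ω_f = L / I = 18.90 / 3.017 = 6.264 rev/s.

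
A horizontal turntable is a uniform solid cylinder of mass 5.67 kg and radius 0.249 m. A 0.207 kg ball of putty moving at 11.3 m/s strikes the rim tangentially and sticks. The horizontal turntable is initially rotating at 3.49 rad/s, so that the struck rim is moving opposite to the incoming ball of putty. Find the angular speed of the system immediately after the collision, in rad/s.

The axle reaction passes through the axle and exerts no torque about it; angular momentum about the axle is conserved through the impact.
I_p = ½(5.67)(0.249)² = 0.1758 kg·m². Taking the sense of the ball of putty's angular momentum as positive, L_{ball} = m v R = (0.207)(11.3)(0.249) = 0.5824 kg·m²/s.
L_i = −I_p ω_p + m v R = −(0.1758)(3.49) + 0.5824 = -0.03101 kg·m²/s.
After sticking, I_f = I_p + m R² = 0.1758 + (0.207)(0.249)² = 0.1886 kg·m².
ω_f = L_i / I_f = -0.03101 / 0.1886 = -0.1644 rad/s.

|ω_f| ≈ 0.164 rad/s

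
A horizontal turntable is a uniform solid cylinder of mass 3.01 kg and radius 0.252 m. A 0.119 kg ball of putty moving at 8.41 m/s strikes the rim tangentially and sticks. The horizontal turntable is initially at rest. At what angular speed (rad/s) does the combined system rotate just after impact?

The axle reaction passes through the axle and exerts no torque about it; angular momentum about the axle is conserved through the impact.
I_p = ½(3.01)(0.252)² = 0.09557 kg·m². Taking the sense of the ball of putty's angular momentum as positive, L_{ball} = m v R = (0.119)(8.41)(0.252) = 0.2522 kg·m²/s.
L_i = 0 + 0.2522 = 0.2522 kg·m²/s.
After sticking, I_f = I_p + m R² = 0.09557 + (0.119)(0.252)² = 0.1031 kg·m².
ω_f = L_i / I_f = 0.2522 / 0.1031 = 2.445 rad/s.

|ω_f| ≈ 2.45 rad/s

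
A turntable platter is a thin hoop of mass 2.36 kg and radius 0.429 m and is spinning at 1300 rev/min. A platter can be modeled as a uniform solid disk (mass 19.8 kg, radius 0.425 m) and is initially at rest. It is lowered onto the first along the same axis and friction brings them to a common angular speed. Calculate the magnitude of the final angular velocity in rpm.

No external torque acts about the common axis, so total angular momentum is conserved.
Moments of inertia: I_A = (2.36)(0.429)² = 0.4343 kg·m²; I_B = ½(19.8)(0.425)² = 1.788 kg·m².
Taking A's sense as positive: L = (0.4343)(1300) = 564.6 kg·m²·rpm.
Combined I = 0.4343 + 1.788 = 2.223 kg·m².
ω_f = L / I = 564.6 / 2.223 = 254.1 rpm.

|ω_f| ≈ 254 rpm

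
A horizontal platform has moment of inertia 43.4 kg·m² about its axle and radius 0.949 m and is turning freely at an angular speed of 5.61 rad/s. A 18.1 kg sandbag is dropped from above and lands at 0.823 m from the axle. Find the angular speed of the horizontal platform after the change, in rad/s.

ω_f ≈ 4.37 rad/s

The added mass arrives with no angular momentum about the axle, and any external torque about the axle is negligible, so the system's angular momentum is conserved.
Added inertia Σmr² = (18.1)(0.823)² = 12.26 kg·m²; I_f = 43.40 + 12.26 = 55.66 kg·m².
ω_f = I_p ω_i / I_f = (43.40)(5.61) / 55.66 = 4.374 rad/s.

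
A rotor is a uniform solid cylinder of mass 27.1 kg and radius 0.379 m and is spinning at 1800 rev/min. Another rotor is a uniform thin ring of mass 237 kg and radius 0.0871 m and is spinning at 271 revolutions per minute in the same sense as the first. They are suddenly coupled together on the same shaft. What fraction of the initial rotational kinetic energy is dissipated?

No external torque acts about the common axis, so total angular momentum is conserved.
Moments of inertia: I_A = ½(27.1)(0.379)² = 1.946 kg·m²; I_B = (237)(0.0871)² = 1.798 kg·m².
Taking A's sense as positive: L = (1.946)(1800) + (1.798)(271) = 3991 kg·m²·rpm.
Combined I = 1.946 + 1.798 = 3.744 kg·m².
ω_f = L / I = 3991 / 3.744 = 1066 rpm.
KE_i = ½ΣIω² = 35300 J; KE_f = ½(3.744)(111.6)² = 23320 J.
Fraction dissipated = (KE_i − KE_f)/KE_i = 0.3394.

fraction ≈ 0.339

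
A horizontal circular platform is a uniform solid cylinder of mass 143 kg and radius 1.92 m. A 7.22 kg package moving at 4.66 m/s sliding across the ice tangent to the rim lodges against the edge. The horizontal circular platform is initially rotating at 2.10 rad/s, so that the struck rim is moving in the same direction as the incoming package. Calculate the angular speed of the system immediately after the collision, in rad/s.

|ω_f| ≈ 2.13 rad/s

The axle reaction passes through the central axle and exerts no torque about it; angular momentum about the central axle is conserved through the impact.
I_p = ½(143)(1.92)² = 263.6 kg·m². Taking the sense of the package's angular momentum as positive, L_{package} = m v R = (7.22)(4.66)(1.92) = 64.60 kg·m²/s.
L_i = +I_p ω_p + m v R = +(263.6)(2.10) + 64.60 = 618.1 kg·m²/s.
After sticking, I_f = I_p + m R² = 263.6 + (7.22)(1.92)² = 290.2 kg·m².
ω_f = L_i / I_f = 618.1 / 290.2 = 2.130 rad/s.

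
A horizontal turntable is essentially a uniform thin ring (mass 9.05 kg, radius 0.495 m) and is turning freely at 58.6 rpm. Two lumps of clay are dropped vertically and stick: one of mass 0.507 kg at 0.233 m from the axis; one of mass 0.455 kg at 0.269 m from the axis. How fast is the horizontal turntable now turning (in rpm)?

No external torque acts about the axis; L_before = L_after.
I_p = (9.05)(0.495)² = 2.217 kg·m².
Added inertia Σmr² = (0.507)(0.233)² + (0.455)(0.269)² = 0.06045 kg·m²; I_f = 2.217 + 0.06045 = 2.278 kg·m².
ω_f = I_p ω_i / I_f = (2.217)(58.6) / 2.278 = 57.04 rpm.

ω_f ≈ 57.0 rpm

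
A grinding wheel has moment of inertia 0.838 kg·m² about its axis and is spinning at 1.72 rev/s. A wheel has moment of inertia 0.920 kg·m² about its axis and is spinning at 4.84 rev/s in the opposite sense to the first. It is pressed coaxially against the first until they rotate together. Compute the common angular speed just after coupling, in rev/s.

The coupling torques are internal; angular momentum about the shared axis is conserved.
Taking A's sense as positive: L = (0.8380)(1.72) − (0.9200)(4.84) = -3.011 kg·m²·rev/s.
Combined I = 0.8380 + 0.9200 = 1.758 kg·m².
ω_f = L / I = -3.011 / 1.758 = -1.713 rev/s.

|ω_f| ≈ 1.71 rev/s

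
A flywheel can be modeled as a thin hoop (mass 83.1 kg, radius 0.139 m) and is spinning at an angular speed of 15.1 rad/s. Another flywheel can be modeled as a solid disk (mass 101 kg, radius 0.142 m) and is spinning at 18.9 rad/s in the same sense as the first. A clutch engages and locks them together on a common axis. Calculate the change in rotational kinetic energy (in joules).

No external torque acts about the common axis, so total angular momentum is conserved.
Moments of inertia: I_A = (83.1)(0.139)² = 1.606 kg·m²; I_B = ½(101)(0.142)² = 1.018 kg·m².
Taking A's sense as positive: L = (1.606)(15.1) + (1.018)(18.9) = 43.49 kg·m²·rad/s.
Combined I = 1.606 + 1.018 = 2.624 kg·m².
ω_f = L / I = 43.49 / 2.624 = 16.57 rad/s.
KE_i = ½ΣIω² = 364.9 J; KE_f = ½(2.624)(16.57)² = 360.4 J.

ΔKE ≈ -4.50 J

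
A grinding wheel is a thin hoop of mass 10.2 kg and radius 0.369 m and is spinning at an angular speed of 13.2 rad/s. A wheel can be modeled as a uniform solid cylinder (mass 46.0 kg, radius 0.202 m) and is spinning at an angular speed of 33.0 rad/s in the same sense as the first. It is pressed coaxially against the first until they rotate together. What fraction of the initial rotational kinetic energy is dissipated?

The coupling torques are internal; angular momentum about the shared axis is conserved.
Moments of inertia: I_A = (10.2)(0.369)² = 1.389 kg·m²; I_B = ½(46.0)(0.202)² = 0.9385 kg·m².
Taking A's sense as positive: L = (1.389)(13.2) + (0.9385)(33.0) = 49.30 kg·m²·rad/s.
Combined I = 1.389 + 0.9385 = 2.327 kg·m².
ω_f = L / I = 49.30 / 2.327 = 21.18 rad/s.
KE_i = ½ΣIω² = 632.0 J; KE_f = ½(2.327)(21.18)² = 522.2 J.
Fraction dissipated = (KE_i − KE_f)/KE_i = 0.1737.

fraction ≈ 0.174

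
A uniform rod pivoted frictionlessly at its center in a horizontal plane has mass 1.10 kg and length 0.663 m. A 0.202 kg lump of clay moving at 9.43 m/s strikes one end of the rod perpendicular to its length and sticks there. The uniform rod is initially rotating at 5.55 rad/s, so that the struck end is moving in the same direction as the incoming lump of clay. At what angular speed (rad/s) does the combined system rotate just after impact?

|ω_f| ≈ 13.7 rad/s

The axle reaction passes through the pivot and exerts no torque about it; angular momentum about the pivot is conserved through the impact.
I_p = (1/12)(1.10)(0.663)² = 0.04029 kg·m². Taking the sense of the lump of clay's angular momentum as positive, L_{lump} = m v R = (0.202)(9.43)(0.663/2) = 0.6315 kg·m²/s.
L_i = +I_p ω_p + m v R = +(0.04029)(5.55) + 0.6315 = 0.8551 kg·m²/s.
After sticking, I_f = I_p + m R² = 0.04029 + (0.202)(0.663/2)² = 0.06249 kg·m².
ω_f = L_i / I_f = 0.8551 / 0.06249 = 13.68 rad/s.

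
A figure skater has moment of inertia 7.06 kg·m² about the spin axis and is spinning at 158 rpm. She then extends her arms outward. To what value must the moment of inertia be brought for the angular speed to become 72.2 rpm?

I₂ ≈ 15.4 kg·m²

With no external torque about the axis, L is conserved: I₁ω₁ = I₂ω₂.
I₂ = I₁ω₁ / ω₂ = (7.06)(158) / (72.2) = 15.45 kg·m².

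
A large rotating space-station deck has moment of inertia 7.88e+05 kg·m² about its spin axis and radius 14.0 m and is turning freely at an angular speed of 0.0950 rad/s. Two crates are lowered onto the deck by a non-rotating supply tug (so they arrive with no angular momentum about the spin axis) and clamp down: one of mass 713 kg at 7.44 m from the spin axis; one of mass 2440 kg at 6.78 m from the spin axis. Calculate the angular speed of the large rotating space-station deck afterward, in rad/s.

ω_f ≈ 0.0797 rad/s

No external torque acts about the spin axis; L_before = L_after.
Added inertia Σmr² = (713)(7.44)² + (2440)(6.78)² = 1.516e+05 kg·m²; I_f = 7.880e+05 + 1.516e+05 = 9.396e+05 kg·m².
ω_f = I_p ω_i / I_f = (7.880e+05)(0.0950) / 9.396e+05 = 0.07967 rad/s.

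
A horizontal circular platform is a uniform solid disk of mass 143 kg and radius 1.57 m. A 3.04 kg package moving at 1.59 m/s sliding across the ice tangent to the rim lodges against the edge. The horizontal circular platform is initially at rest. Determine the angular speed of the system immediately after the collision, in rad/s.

About the central axle the impulsive forces during the collision are internal, so angular momentum about that axis is conserved.
I_p = ½(143)(1.57)² = 176.2 kg·m². Taking the sense of the package's angular momentum as positive, L_{package} = m v R = (3.04)(1.59)(1.57) = 7.589 kg·m²/s.
L_i = 0 + 7.589 = 7.589 kg·m²/s.
After sticking, I_f = I_p + m R² = 176.2 + (3.04)(1.57)² = 183.7 kg·m².
ω_f = L_i / I_f = 7.589 / 183.7 = 0.04130 rad/s.

|ω_f| ≈ 0.0413 rad/s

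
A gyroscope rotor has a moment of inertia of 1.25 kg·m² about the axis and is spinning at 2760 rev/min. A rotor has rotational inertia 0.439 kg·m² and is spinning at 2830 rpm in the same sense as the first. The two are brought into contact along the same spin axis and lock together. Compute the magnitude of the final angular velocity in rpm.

|ω_f| ≈ 2780 rpm

The coupling torques are internal; angular momentum about the shared axis is conserved.
Taking A's sense as positive: L = (1.250)(2760) + (0.4390)(2830) = 4692 kg·m²·rpm.
Combined I = 1.250 + 0.4390 = 1.689 kg·m².
ω_f = L / I = 4692 / 1.689 = 2778 rpm.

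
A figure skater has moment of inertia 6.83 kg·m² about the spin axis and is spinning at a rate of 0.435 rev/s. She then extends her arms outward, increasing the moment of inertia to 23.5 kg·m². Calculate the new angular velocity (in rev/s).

ω₂ ≈ 0.126 rev/s

Angular momentum about the spin axis is conserved since the torque about it is zero.
ω₂ = I₁ω₁ / I₂ = (6.830)(0.435 rev/s) / (23.50) = 0.1264 rev/s.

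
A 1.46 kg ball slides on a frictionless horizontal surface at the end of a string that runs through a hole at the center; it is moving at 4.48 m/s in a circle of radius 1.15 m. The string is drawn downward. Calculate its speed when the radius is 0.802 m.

v₂ ≈ 6.42 m/s

Central (radial) force ⇒ zero torque about the center ⇒ m v r is constant.
v₂ = v₁ r₁ / r₂ = (4.48)(1.15) / (0.802) = 6.424 m/s.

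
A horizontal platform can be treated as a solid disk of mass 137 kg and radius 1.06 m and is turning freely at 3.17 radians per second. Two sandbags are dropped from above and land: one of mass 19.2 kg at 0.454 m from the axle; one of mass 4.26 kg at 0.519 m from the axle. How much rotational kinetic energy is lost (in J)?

energy lost ≈ 24.1 J

The added mass arrives with no angular momentum about the axle, and any external torque about the axle is negligible, so the system's angular momentum is conserved.
I_p = ½(137)(1.06)² = 76.97 kg·m².
Added inertia Σmr² = (19.2)(0.454)² + (4.26)(0.519)² = 5.105 kg·m²; I_f = 76.97 + 5.105 = 82.07 kg·m².
ω_f = I_p ω_i / I_f = (76.97)(3.17) / 82.07 = 2.973 rad/s.
KE_i = ½(76.97)(3.170 rad/s)² = 386.7 J; KE_f = ½(82.07)(2.973)² = 362.7 J.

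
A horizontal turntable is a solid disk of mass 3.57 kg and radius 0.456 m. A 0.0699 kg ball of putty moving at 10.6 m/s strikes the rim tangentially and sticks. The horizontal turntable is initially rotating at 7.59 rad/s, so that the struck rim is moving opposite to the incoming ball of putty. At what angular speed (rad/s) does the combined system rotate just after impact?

About the axle the impulsive forces during the collision are internal, so angular momentum about that axis is conserved.
I_p = ½(3.57)(0.456)² = 0.3712 kg·m². Taking the sense of the ball of putty's angular momentum as positive, L_{ball} = m v R = (0.0699)(10.6)(0.456) = 0.3379 kg·m²/s.
L_i = −I_p ω_p + m v R = −(0.3712)(7.59) + 0.3379 = -2.479 kg·m²/s.
After sticking, I_f = I_p + m R² = 0.3712 + (0.0699)(0.456)² = 0.3857 kg·m².
ω_f = L_i / I_f = -2.479 / 0.3857 = -6.428 rad/s.

|ω_f| ≈ 6.43 rad/s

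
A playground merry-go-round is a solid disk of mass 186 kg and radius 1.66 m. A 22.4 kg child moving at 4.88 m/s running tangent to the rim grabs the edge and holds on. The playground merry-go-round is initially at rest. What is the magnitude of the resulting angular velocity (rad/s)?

|ω_f| ≈ 0.571 rad/s

The axle reaction passes through the axle and exerts no torque about it; angular momentum about the axle is conserved through the impact.
I_p = ½(186)(1.66)² = 256.3 kg·m². Taking the sense of the child's angular momentum as positive, L_{child} = m v R = (22.4)(4.88)(1.66) = 181.5 kg·m²/s.
L_i = 0 + 181.5 = 181.5 kg·m²/s.
After sticking, I_f = I_p + m R² = 256.3 + (22.4)(1.66)² = 318.0 kg·m².
ω_f = L_i / I_f = 181.5 / 318.0 = 0.5706 rad/s.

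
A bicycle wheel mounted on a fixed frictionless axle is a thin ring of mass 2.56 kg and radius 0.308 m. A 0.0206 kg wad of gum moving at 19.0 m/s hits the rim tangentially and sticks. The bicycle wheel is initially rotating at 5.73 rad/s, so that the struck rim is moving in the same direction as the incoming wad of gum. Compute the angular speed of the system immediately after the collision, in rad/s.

|ω_f| ≈ 6.18 rad/s

About the axle the impulsive forces during the collision are internal, so angular momentum about that axis is conserved.
I_p = (2.56)(0.308)² = 0.2429 kg·m². Taking the sense of the wad of gum's angular momentum as positive, L_{wad} = m v R = (0.0206)(19.0)(0.308) = 0.1206 kg·m²/s.
L_i = +I_p ω_p + m v R = +(0.2429)(5.73) + 0.1206 = 1.512 kg·m²/s.
After sticking, I_f = I_p + m R² = 0.2429 + (0.0206)(0.308)² = 0.2448 kg·m².
ω_f = L_i / I_f = 1.512 / 0.2448 = 6.177 rad/s.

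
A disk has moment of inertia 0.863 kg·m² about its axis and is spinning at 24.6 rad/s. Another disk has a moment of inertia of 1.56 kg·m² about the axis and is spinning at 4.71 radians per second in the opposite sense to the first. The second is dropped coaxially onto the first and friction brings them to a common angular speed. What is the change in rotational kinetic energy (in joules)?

ΔKE ≈ -239 J

The coupling torques are internal; angular momentum about the shared axis is conserved.
Taking A's sense as positive: L = (0.8630)(24.6) − (1.560)(4.71) = 13.88 kg·m²·rad/s.
Combined I = 0.8630 + 1.560 = 2.423 kg·m².
ω_f = L / I = 13.88 / 2.423 = 5.729 rad/s.
KE_i = ½ΣIω² = 278.4 J; KE_f = ½(2.423)(5.729)² = 39.77 J.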